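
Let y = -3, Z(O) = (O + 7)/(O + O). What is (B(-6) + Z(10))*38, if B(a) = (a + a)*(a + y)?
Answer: 41363/10 ≈ 4136.3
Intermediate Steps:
Z(O) = (7 + O)/(2*O) (Z(O) = (7 + O)/((2*O)) = (7 + O)*(1/(2*O)) = (7 + O)/(2*O))
B(a) = 2*a*(-3 + a) (B(a) = (a + a)*(a - 3) = (2*a)*(-3 + a) = 2*a*(-3 + a))
(B(-6) + Z(10))*38 = (2*(-6)*(-3 - 6) + (½)*(7 + 10)/10)*38 = (2*(-6)*(-9) + (½)*(⅒)*17)*38 = (108 + 17/20)*38 = (2177/20)*38 = 41363/10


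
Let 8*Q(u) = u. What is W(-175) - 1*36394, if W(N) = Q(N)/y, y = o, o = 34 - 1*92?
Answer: -16886641/464 ≈ -36394.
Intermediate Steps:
Q(u) = u/8
o = -58 (o = 34 - 92 = -58)
y = -58
W(N) = -N/464 (W(N) = (N/8)/(-58) = (N/8)*(-1/58) = -N/464)
W(-175) - 1*36394 = -1/464*(-175) - 1*36394 = 175/464 - 36394 = -16886641/464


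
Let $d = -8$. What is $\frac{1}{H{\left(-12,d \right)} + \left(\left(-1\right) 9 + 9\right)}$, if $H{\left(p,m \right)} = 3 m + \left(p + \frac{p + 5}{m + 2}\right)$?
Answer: $- \frac{6}{209} \approx -0.028708$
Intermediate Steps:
$H{\left(p,m \right)} = p + 3 m + \frac{5 + p}{2 + m}$ ($H{\left(p,m \right)} = 3 m + \left(p + \frac{5 + p}{2 + m}\right) = p + 3 m + \frac{5 + p}{2 + m}$)
$\frac{1}{H{\left(-12,d \right)} + \left(\left(-1\right) 9 + 9\right)} = \frac{1}{\frac{5 + 3 \left(-12\right) + 3 \left(-8\right)^{2} + 6 \left(-8\right) - -96}{2 - 8} + \left(\left(-1\right) 9 + 9\right)} = \frac{1}{\frac{5 - 36 + 3 \cdot 64 - 48 + 96}{-6} + \left(-9 + 9\right)} = \frac{1}{- \frac{5 - 36 + 192 - 48 + 96}{6} + 0} = \frac{1}{\left(- \frac{1}{6}\right) 209 + 0} = \frac{1}{- \frac{209}{6} + 0} = \frac{1}{- \frac{209}{6}} = - \frac{6}{209}$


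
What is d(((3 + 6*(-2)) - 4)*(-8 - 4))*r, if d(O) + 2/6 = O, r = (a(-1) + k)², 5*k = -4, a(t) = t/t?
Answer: 467/75 ≈ 6.2267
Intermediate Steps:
a(t) = 1
k = -⅘ (k = (⅕)*(-4) = -⅘ ≈ -0.80000)
r = 1/25 (r = (1 - ⅘)² = (⅕)² = 1/25 ≈ 0.040000)
d(O) = -⅓ + O
d(((3 + 6*(-2)) - 4)*(-8 - 4))*r = (-⅓ + ((3 + 6*(-2)) - 4)*(-8 - 4))*(1/25) = (-⅓ + ((3 - 12) - 4)*(-12))*(1/25) = (-⅓ + (-9 - 4)*(-12))*(1/25) = (-⅓ - 13*(-12))*(1/25) = (-⅓ + 156)*(1/25) = (467/3)*(1/25) = 467/75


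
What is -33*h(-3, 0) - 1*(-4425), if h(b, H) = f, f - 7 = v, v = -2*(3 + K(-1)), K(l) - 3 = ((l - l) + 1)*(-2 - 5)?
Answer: 4128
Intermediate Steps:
K(l) = -4 (K(l) = 3 + ((l - l) + 1)*(-2 - 5) = 3 + (0 + 1)*(-7) = 3 + 1*(-7) = 3 - 7 = -4)
v = 2 (v = -2*(3 - 4) = -2*(-1) = 2)
f = 9 (f = 7 + 2 = 9)
h(b, H) = 9
-33*h(-3, 0) - 1*(-4425) = -33*9 - 1*(-4425) = -297 + 4425 = 4128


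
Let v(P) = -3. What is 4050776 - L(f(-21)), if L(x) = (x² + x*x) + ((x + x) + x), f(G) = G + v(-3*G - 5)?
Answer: 4049696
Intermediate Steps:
f(G) = -3 + G (f(G) = G - 3 = -3 + G)
L(x) = 2*x² + 3*x (L(x) = (x² + x²) + (2*x + x) = 2*x² + 3*x)
4050776 - L(f(-21)) = 4050776 - (-3 - 21)*(3 + 2*(-3 - 21)) = 4050776 - (-24)*(3 + 2*(-24)) = 4050776 - (-24)*(3 - 48) = 4050776 - (-24)*(-45) = 4050776 - 1*1080 = 4050776 - 1080 = 4049696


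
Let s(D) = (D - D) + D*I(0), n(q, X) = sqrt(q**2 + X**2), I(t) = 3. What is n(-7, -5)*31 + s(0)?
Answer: 31*sqrt(74) ≈ 266.67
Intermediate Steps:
n(q, X) = sqrt(X**2 + q**2)
s(D) = 3*D (s(D) = (D - D) + D*3 = 0 + 3*D = 3*D)
n(-7, -5)*31 + s(0) = sqrt((-5)**2 + (-7)**2)*31 + 3*0 = sqrt(25 + 49)*31 + 0 = sqrt(74)*31 + 0 = 31*sqrt(74) + 0 = 31*sqrt(74)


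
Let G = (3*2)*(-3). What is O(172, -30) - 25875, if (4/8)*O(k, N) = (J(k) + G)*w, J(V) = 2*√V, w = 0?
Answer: -25875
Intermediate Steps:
G = -18 (G = 6*(-3) = -18)
O(k, N) = 0 (O(k, N) = 2*((2*√k - 18)*0) = 2*((-18 + 2*√k)*0) = 2*0 = 0)
O(172, -30) - 25875 = 0 - 25875 = -25875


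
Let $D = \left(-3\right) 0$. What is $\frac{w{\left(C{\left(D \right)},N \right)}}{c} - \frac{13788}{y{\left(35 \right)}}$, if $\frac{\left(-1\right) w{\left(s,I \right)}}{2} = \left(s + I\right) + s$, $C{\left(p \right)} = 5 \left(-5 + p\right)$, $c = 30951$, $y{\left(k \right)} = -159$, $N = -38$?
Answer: $\frac{142260124}{1640403} \approx 86.723$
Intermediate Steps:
$D = 0$
$C{\left(p \right)} = -25 + 5 p$
$w{\left(s,I \right)} = - 4 s - 2 I$ ($w{\left(s,I \right)} = - 2 \left(\left(s + I\right) + s\right) = - 2 \left(\left(I + s\right) + s\right) = - 2 \left(I + 2 s\right) = - 4 s - 2 I$)
$\frac{w{\left(C{\left(D \right)},N \right)}}{c} - \frac{13788}{y{\left(35 \right)}} = \frac{- 4 \left(-25 + 5 \cdot 0\right) - -76}{30951} - \frac{13788}{-159} = \left(- 4 \left(-25 + 0\right) + 76\right) \frac{1}{30951} - - \frac{4596}{53} = \left(\left(-4\right) \left(-25\right) + 76\right) \frac{1}{30951} + \frac{4596}{53} = \left(100 + 76\right) \frac{1}{30951} + \frac{4596}{53} = 176 \cdot \frac{1}{30951} + \frac{4596}{53} = \frac{176}{30951} + \frac{4596}{53} = \frac{142260124}{1640403}$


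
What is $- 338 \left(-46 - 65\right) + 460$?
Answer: $37978$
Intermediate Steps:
$- 338 \left(-46 - 65\right) + 460 = \left(-338\right) \left(-111\right) + 460 = 37518 + 460 = 37978$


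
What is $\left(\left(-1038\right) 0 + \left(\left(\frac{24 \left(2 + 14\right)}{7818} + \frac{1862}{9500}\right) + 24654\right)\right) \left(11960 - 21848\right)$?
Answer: $- \frac{39705858995568}{162875} \approx -2.4378 \cdot 10^{8}$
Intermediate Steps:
$\left(\left(-1038\right) 0 + \left(\left(\frac{24 \left(2 + 14\right)}{7818} + \frac{1862}{9500}\right) + 24654\right)\right) \left(11960 - 21848\right) = \left(0 + \left(\left(24 \cdot 16 \cdot \frac{1}{7818} + 1862 \cdot \frac{1}{9500}\right) + 24654\right)\right) \left(-9888\right) = \left(0 + \left(\left(384 \cdot \frac{1}{7818} + \frac{49}{250}\right) + 24654\right)\right) \left(-9888\right) = \left(0 + \left(\left(\frac{64}{1303} + \frac{49}{250}\right) + 24654\right)\right) \left(-9888\right) = \left(0 + \left(\frac{79847}{325750} + 24654\right)\right) \left(-9888\right) = \left(0 + \frac{8031120347}{325750}\right) \left(-9888\right) = \frac{8031120347}{325750} \left(-9888\right) = - \frac{39705858995568}{162875}$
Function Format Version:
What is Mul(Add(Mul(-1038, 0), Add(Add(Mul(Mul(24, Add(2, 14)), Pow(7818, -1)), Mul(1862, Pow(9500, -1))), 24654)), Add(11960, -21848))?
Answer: Rational(-39705858995568, 162875) ≈ -2.4378e+8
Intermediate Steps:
Mul(Add(Mul(-1038, 0), Add(Add(Mul(Mul(24, Add(2, 14)), Pow(7818, -1)), Mul(1862, Pow(9500, -1))), 24654)), Add(11960, -21848)) = Mul(Add(0, Add(Add(Mul(Mul(24, 16), Rational(1, 7818)), Mul(1862, Rational(1, 9500))), 24654)), -9888) = Mul(Add(0, Add(Add(Mul(384, Rational(1, 7818)), Rational(49, 250)), 24654)), -9888) = Mul(Add(0, Add(Add(Rational(64, 1303), Rational(49, 250)), 24654)), -9888) = Mul(Add(0, Add(Rational(79847, 325750), 24654)), -9888) = Mul(Add(0, Rational(8031120347, 325750)), -9888) = Mul(Rational(8031120347, 325750), -9888) = Rational(-39705858995568, 162875)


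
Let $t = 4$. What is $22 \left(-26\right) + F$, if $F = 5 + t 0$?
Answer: $-567$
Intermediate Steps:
$F = 5$ ($F = 5 + 4 \cdot 0 = 5 + 0 = 5$)
$22 \left(-26\right) + F = 22 \left(-26\right) + 5 = -572 + 5 = -567$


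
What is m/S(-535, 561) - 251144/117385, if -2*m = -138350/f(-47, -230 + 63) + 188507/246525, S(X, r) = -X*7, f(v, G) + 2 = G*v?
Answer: -38263817656664657/17903396782472250 ≈ -2.1372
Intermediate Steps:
f(v, G) = -2 + G*v
S(X, r) = -7*X
m = 1717237859/203629650 (m = -(-138350/(-2 + (-230 + 63)*(-47)) + 188507/246525)/2 = -(-138350/(-2 - 167*(-47)) + 188507*(1/246525))/2 = -(-138350/(-2 + 7849) + 188507/246525)/2 = -(-138350/7847 + 188507/246525)/2 = -½*(-1717237859/101814825) = 1717237859/203629650 ≈ 8.4331)
m/S(-535, 561) - 251144/117385 = 1717237859/(203629650*((-7*(-535)))) - 251144/117385 = (1717237859/203629650)/3745 - 251144*1/117385 = (1717237859/203629650)*(1/3745) - 251144/117385 = 1717237859/762593039250 - 251144/117385 = -38263817656664657/17903396782472250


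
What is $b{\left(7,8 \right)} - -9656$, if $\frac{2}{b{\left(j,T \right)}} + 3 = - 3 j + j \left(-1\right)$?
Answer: $\frac{299334}{31} \approx 9655.9$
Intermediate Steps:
$b{\left(j,T \right)} = \frac{2}{-3 - 4 j}$ ($b{\left(j,T \right)} = \frac{2}{-3 - \left(3 j - j \left(-1\right)\right)} = \frac{2}{-3 - 4 j}$)
$b{\left(7,8 \right)} - -9656 = - \frac{2}{3 + 4 \cdot 7} - -9656 = - \frac{2}{3 + 28} + 9656 = - \frac{2}{31} + 9656 = \frac{299334}{31}$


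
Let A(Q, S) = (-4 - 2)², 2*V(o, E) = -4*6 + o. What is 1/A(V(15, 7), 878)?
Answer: 1/36 ≈ 0.027778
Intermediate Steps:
V(o, E) = -12 + o/2 (V(o, E) = (-4*6 + o)/2 = (-24 + o)/2 = -12 + o/2)
A(Q, S) = 36 (A(Q, S) = (-6)² = 36)
1/A(V(15, 7), 878) = 1/36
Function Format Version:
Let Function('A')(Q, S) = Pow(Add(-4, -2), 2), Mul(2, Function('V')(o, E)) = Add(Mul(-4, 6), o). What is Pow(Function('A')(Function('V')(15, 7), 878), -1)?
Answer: Rational(1, 36) ≈ 0.027778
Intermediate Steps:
Function('V')(o, E) = Add(-12, Mul(Rational(1, 2), o)) (Function('V')(o, E) = Mul(Rational(1, 2), Add(Mul(-4, 6), o)) = Mul(Rational(1, 2), Add(-24, o)) = Add(-12, Mul(Rational(1, 2), o)))
Function('A')(Q, S) = 36 (Function('A')(Q, S) = Pow(-6, 2) = 36)
Pow(Function('A')(Function('V')(15, 7), 878), -1) = Pow(36, -1) = Rational(1, 36)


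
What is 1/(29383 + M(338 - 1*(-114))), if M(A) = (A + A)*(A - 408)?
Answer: 1/69159 ≈ 1.4459e-5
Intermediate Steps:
M(A) = 2*A*(-408 + A) (M(A) = (2*A)*(-408 + A) = 2*A*(-408 + A))
1/(29383 + M(338 - 1*(-114))) = 1/(29383 + 2*(338 - 1*(-114))*(-408 + (338 - 1*(-114)))) = 1/(29383 + 2*(338 + 114)*(-408 + (338 + 114))) = 1/(29383 + 2*452*(-408 + 452)) = 1/(29383 + 2*452*44) = 1/(29383 + 39776) = 1/69159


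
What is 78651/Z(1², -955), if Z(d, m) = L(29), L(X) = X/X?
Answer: 78651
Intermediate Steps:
L(X) = 1
Z(d, m) = 1
78651/Z(1², -955) = 78651/1 = 78651*1 = 78651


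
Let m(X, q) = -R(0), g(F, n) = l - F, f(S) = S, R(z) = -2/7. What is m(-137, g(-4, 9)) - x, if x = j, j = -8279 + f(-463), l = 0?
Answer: 61196/7 ≈ 8742.3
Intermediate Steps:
R(z) = -2/7 (R(z) = -2*⅐ = -2/7)
j = -8742 (j = -8279 - 463 = -8742)
g(F, n) = -F (g(F, n) = 0 - F = -F)
m(X, q) = 2/7 (m(X, q) = -1*(-2/7) = 2/7)
x = -8742
m(-137, g(-4, 9)) - x = 2/7 - 1*(-8742) = 2/7 + 8742 = 61196/7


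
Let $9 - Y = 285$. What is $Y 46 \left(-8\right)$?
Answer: $101568$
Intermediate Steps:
$Y = -276$ ($Y = 9 - 285 = -276$)
$Y 46 \left(-8\right) = - 276 \cdot 46 \left(-8\right) = \left(-276\right) \left(-368\right) = 101568$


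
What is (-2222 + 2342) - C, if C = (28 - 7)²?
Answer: -321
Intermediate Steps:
C = 441 (C = 21² = 441)
(-2222 + 2342) - C = (-2222 + 2342) - 1*441 = 120 - 441 = -321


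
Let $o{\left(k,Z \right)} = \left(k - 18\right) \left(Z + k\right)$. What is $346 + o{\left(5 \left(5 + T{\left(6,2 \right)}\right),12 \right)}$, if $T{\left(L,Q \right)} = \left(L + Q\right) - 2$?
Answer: $2825$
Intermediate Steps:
$T{\left(L,Q \right)} = -2 + L + Q$
$o{\left(k,Z \right)} = \left(-18 + k\right) \left(Z + k\right)$
$346 + o{\left(5 \left(5 + T{\left(6,2 \right)}\right),12 \right)} = 346 + \left(\left(5 \left(5 + \left(-2 + 6 + 2\right)\right)\right)^{2} - 216 - 18 \cdot 5 \left(5 + \left(-2 + 6 + 2\right)\right) + 12 \cdot 5 \left(5 + \left(-2 + 6 + 2\right)\right)\right) = 346 + \left(\left(5 \left(5 + 6\right)\right)^{2} - 216 - 18 \cdot 5 \left(5 + 6\right) + 12 \cdot 5 \left(5 + 6\right)\right) = 346 + \left(\left(5 \cdot 11\right)^{2} - 216 - 18 \cdot 5 \cdot 11 + 12 \cdot 5 \cdot 11\right) = 346 + \left(55^{2} - 216 - 990 + 12 \cdot 55\right) = 346 + \left(3025 - 216 - 990 + 660\right) = 346 + 2479 = 2825$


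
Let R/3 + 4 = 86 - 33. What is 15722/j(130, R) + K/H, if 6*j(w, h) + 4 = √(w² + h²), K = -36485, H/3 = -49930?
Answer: 183886915/18304338 + 4492*√38509/1833 ≈ 490.95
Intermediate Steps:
H = -149790 (H = 3*(-49930) = -149790)
R = 147 (R = -12 + 3*(86 - 33) = -12 + 3*53 = -12 + 159 = 147)
j(w, h) = -⅔ + √(h² + w²)/6 (j(w, h) = -⅔ + √(w² + h²)/6 = -⅔ + √(h² + w²)/6)
15722/j(130, R) + K/H = 15722/(-⅔ + √(147² + 130²)/6) - 36485/(-149790) = 15722/(-⅔ + √(21609 + 16900)/6) - 36485*(-1/149790) = 15722/(-⅔ + √38509/6) + 7297/29958 = 7297/29958 + 15722/(-⅔ + √38509/6)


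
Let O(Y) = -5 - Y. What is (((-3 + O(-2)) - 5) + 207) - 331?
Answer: -135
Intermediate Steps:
(((-3 + O(-2)) - 5) + 207) - 331 = (((-3 + (-5 - 1*(-2))) - 5) + 207) - 331 = (((-3 + (-5 + 2)) - 5) + 207) - 331 = (((-3 - 3) - 5) + 207) - 331 = ((-6 - 5) + 207) - 331 = (-11 + 207) - 331 = 196 - 331 = -135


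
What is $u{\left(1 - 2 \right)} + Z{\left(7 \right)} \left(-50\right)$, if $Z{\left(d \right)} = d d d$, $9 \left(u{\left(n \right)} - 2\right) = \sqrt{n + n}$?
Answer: $-17148 + \frac{i \sqrt{2}}{9} \approx -17148.0 + 0.15713 i$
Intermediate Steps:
$u{\left(n \right)} = 2 + \frac{\sqrt{2} \sqrt{n}}{9}$ ($u{\left(n \right)} = 2 + \frac{\sqrt{n + n}}{9} = 2 + \frac{\sqrt{2 n}}{9} = 2 + \frac{\sqrt{2} \sqrt{n}}{9}$)
$Z{\left(d \right)} = d^{3}$ ($Z{\left(d \right)} = d^{2} d = d^{3}$)
$u{\left(1 - 2 \right)} + Z{\left(7 \right)} \left(-50\right) = \left(2 + \frac{\sqrt{2} \sqrt{1 - 2}}{9}\right) + 7^{3} \left(-50\right) = \left(2 + \frac{\sqrt{2} \sqrt{1 - 2}}{9}\right) + 343 \left(-50\right) = \left(2 + \frac{\sqrt{2} \sqrt{-1}}{9}\right) - 17150 = \left(2 + \frac{\sqrt{2} i}{9}\right) - 17150 = \left(2 + \frac{i \sqrt{2}}{9}\right) - 17150 = -17148 + \frac{i \sqrt{2}}{9}$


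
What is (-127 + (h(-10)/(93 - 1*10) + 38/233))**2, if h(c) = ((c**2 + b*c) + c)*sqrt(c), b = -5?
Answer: 6006072860201/373996921 - 8274840*I*sqrt(10)/19339 ≈ 16059.0 - 1353.1*I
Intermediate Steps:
h(c) = sqrt(c)*(c**2 - 4*c) (h(c) = ((c**2 - 5*c) + c)*sqrt(c) = (c**2 - 4*c)*sqrt(c) = sqrt(c)*(c**2 - 4*c))
(-127 + (h(-10)/(93 - 1*10) + 38/233))**2 = (-127 + (((-10)**(3/2)*(-4 - 10))/(93 - 1*10) + 38/233))**2 = (-127 + ((-10*I*sqrt(10)*(-14))/(93 - 10) + 38*(1/233)))**2 = (-127 + ((140*I*sqrt(10))/83 + 38/233))**2 = (-127 + ((140*I*sqrt(10))*(1/83) + 38/233))**2 = (-127 + (140*I*sqrt(10)/83 + 38/233))**2 = (-127 + (38/233 + 140*I*sqrt(10)/83))**2 = (-29553/233 + 140*I*sqrt(10)/83)**2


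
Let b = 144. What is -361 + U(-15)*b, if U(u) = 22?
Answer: 2807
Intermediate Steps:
-361 + U(-15)*b = -361 + 22*144 = -361 + 3168 = 2807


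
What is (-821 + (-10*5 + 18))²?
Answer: 727609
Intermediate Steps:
(-821 + (-10*5 + 18))² = (-821 + (-50 + 18))² = (-821 - 32)² = (-853)² = 727609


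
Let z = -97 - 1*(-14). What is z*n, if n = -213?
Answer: 17679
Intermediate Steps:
z = -83 (z = -97 + 14 = -83)
z*n = -83*(-213) = 17679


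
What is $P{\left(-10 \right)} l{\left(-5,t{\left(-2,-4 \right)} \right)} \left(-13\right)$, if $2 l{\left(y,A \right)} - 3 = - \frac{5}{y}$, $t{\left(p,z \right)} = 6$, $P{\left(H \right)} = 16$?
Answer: $-416$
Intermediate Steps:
$l{\left(y,A \right)} = \frac{3}{2} - \frac{5}{2 y}$ ($l{\left(y,A \right)} = \frac{3}{2} + \frac{\left(-5\right) \frac{1}{y}}{2} = \frac{3}{2} - \frac{5}{2 y}$)
$P{\left(-10 \right)} l{\left(-5,t{\left(-2,-4 \right)} \right)} \left(-13\right) = 16 \frac{-5 + 3 \left(-5\right)}{2 \left(-5\right)} \left(-13\right) = 16 \cdot \frac{1}{2} \left(- \frac{1}{5}\right) \left(-5 - 15\right) \left(-13\right) = 16 \cdot \frac{1}{2} \left(- \frac{1}{5}\right) \left(-20\right) \left(-13\right) = 16 \cdot 2 \left(-13\right) = 16 \left(-26\right) = -416$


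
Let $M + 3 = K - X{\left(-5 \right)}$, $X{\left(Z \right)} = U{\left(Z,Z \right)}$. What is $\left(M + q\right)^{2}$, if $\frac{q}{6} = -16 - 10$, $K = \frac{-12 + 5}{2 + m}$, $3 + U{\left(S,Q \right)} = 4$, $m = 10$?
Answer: $\frac{3713329}{144} \approx 25787.0$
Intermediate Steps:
$U{\left(S,Q \right)} = 1$ ($U{\left(S,Q \right)} = -3 + 4 = 1$)
$X{\left(Z \right)} = 1$
$K = - \frac{7}{12}$ ($K = \frac{-12 + 5}{2 + 10} = - \frac{7}{12} \approx -0.58333$)
$q = -156$ ($q = 6 \left(-16 - 10\right) = 6 \left(-26\right) = -156$)
$M = - \frac{55}{12}$ ($M = -3 - \frac{19}{12} = - \frac{55}{12} \approx -4.5833$)
$\left(M + q\right)^{2} = \left(- \frac{55}{12} - 156\right)^{2} = \left(- \frac{1927}{12}\right)^{2} = \frac{3713329}{144}$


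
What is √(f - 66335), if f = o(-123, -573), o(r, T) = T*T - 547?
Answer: √261447 ≈ 511.32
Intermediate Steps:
o(r, T) = -547 + T² (o(r, T) = T² - 547 = -547 + T²)
f = 327782 (f = -547 + (-573)² = -547 + 328329 = 327782)
√(f - 66335) = √(327782 - 66335) = √261447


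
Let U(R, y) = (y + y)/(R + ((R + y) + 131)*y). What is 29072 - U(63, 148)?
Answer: 1473339592/50679 ≈ 29072.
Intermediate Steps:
U(R, y) = 2*y/(R + y*(131 + R + y)) (U(R, y) = (2*y)/(R + (131 + R + y)*y) = (2*y)/(R + y*(131 + R + y)) = 2*y/(R + y*(131 + R + y)))
29072 - U(63, 148) = 29072 - 2*148/(63 + 148**2 + 131*148 + 63*148) = 29072 - 2*148/(63 + 21904 + 19388 + 9324) = 29072 - 2*148/50679 = 29072 - 1*296/50679 = 29072 - 296/50679 = 1473339592/50679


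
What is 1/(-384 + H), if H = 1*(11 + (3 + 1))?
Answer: -1/369 ≈ -0.0027100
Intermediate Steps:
H = 15 (H = 1*(11 + 4) = 1*15 = 15)
1/(-384 + H) = 1/(-384 + 15) = 1/(-369) = -1/369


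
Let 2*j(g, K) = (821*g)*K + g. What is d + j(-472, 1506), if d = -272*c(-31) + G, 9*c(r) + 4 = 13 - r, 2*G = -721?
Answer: -5252370145/18 ≈ -2.9180e+8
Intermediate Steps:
j(g, K) = g/2 + 821*K*g/2 (j(g, K) = ((821*g)*K + g)/2 = (821*K*g + g)/2 = (g + 821*K*g)/2 = g/2 + 821*K*g/2)
G = -721/2 (G = (1/2)*(-721) = -721/2 ≈ -360.50)
c(r) = 1 - r/9 (c(r) = -4/9 + (13 - r)/9 = -4/9 + (13/9 - r/9) = 1 - r/9)
d = -28249/18 (d = -272*(1 - 1/9*(-31)) - 721/2 = -272*(1 + 31/9) - 721/2 = -272*40/9 - 721/2 = -10880/9 - 721/2 = -28249/18 ≈ -1569.4)
d + j(-472, 1506) = -28249/18 + (1/2)*(-472)*(1 + 821*1506) = -28249/18 + (1/2)*(-472)*(1 + 1236426) = -28249/18 + (1/2)*(-472)*1236427 = -28249/18 - 291796772 = -5252370145/18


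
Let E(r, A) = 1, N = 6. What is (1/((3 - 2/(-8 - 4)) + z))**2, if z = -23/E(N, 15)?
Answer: 36/14161 ≈ 0.0025422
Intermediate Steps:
z = -23 (z = -23/1 = -23*1 = -23)
(1/((3 - 2/(-8 - 4)) + z))**2 = (1/((3 - 2/(-8 - 4)) - 23))**2 = (1/((3 - 2/(-12)) - 23))**2 = (1/((3 - 1/12*(-2)) - 23))**2 = (1/((3 + 1/6) - 23))**2 = (1/(19/6 - 23))**2 = (1/(-119/6))**2 = (-6/119)**2 = 36/14161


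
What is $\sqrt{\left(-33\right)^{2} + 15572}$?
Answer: $\sqrt{16661} \approx 129.08$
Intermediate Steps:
$\sqrt{\left(-33\right)^{2} + 15572} = \sqrt{1089 + 15572} = \sqrt{16661}$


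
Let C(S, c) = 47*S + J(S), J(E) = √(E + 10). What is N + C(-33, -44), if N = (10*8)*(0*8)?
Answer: -1551 + I*√23 ≈ -1551.0 + 4.7958*I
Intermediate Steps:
N = 0 (N = 80*0 = 0)
J(E) = √(10 + E)
C(S, c) = √(10 + S) + 47*S (C(S, c) = 47*S + √(10 + S) = √(10 + S) + 47*S)
N + C(-33, -44) = 0 + (√(10 - 33) + 47*(-33)) = 0 + (√(-23) - 1551) = 0 + (I*√23 - 1551) = 0 + (-1551 + I*√23) = -1551 + I*√23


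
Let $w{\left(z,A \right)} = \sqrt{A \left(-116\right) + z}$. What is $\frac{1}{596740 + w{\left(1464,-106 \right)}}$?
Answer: $\frac{29837}{17804930692} - \frac{\sqrt{215}}{44512326730} \approx 1.6754 \cdot 10^{-6}$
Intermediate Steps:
$w{\left(z,A \right)} = \sqrt{z - 116 A}$ ($w{\left(z,A \right)} = \sqrt{- 116 A + z} = \sqrt{z - 116 A}$)
$\frac{1}{596740 + w{\left(1464,-106 \right)}} = \frac{1}{596740 + \sqrt{1464 - -12296}} = \frac{1}{596740 + \sqrt{1464 + 12296}} = \frac{1}{596740 + \sqrt{13760}} = \frac{1}{596740 + 8 \sqrt{215}}$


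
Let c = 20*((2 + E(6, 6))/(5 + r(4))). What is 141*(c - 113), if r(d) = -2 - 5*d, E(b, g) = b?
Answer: -293421/17 ≈ -17260.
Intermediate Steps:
c = -160/17 (c = 20*((2 + 6)/(5 + (-2 - 5*4))) = 20*(8/(5 + (-2 - 20))) = 20*(8/(5 - 22)) = 20*(8/(-17)) = 20*(8*(-1/17)) = 20*(-8/17) = -160/17 ≈ -9.4118)
141*(c - 113) = 141*(-160/17 - 113) = 141*(-2081/17) = -293421/17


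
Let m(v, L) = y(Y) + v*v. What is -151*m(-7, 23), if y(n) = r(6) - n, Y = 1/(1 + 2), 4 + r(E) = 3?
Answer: -21593/3 ≈ -7197.7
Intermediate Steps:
r(E) = -1 (r(E) = -4 + 3 = -1)
Y = 1/3 ≈ 0.33333
y(n) = -1 - n
m(v, L) = -4/3 + v**2 (m(v, L) = (-1 - 1*1/3) + v*v = (-1 - 1/3) + v**2 = -4/3 + v**2)
-151*m(-7, 23) = -151*(-4/3 + (-7)**2) = -151*(-4/3 + 49) = -151*143/3 = -21593/3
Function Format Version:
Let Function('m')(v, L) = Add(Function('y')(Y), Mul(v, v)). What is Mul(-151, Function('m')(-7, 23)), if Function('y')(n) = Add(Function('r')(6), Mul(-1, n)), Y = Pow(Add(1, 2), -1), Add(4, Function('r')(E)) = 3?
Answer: Rational(-21593, 3) ≈ -7197.7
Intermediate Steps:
Function('r')(E) = -1 (Function('r')(E) = Add(-4, 3) = -1)
Y = Rational(1, 3) (Y = Pow(3, -1) = Rational(1, 3) ≈ 0.33333)
Function('y')(n) = Add(-1, Mul(-1, n))
Function('m')(v, L) = Add(Rational(-4, 3), Pow(v, 2)) (Function('m')(v, L) = Add(Add(-1, Mul(-1, Rational(1, 3))), Mul(v, v)) = Add(Add(-1, Rational(-1, 3)), Pow(v, 2)) = Add(Rational(-4, 3), Pow(v, 2)))
Mul(-151, Function('m')(-7, 23)) = Mul(-151, Add(Rational(-4, 3), Pow(-7, 2))) = Mul(-151, Add(Rational(-4, 3), 49)) = Mul(-151, Rational(143, 3)) = Rational(-21593, 3)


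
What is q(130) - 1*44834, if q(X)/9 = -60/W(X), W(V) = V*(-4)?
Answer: -1165657/26 ≈ -44833.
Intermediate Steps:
W(V) = -4*V
q(X) = 135/X (q(X) = 9*(-60*(-1/(4*X))) = 9*(-(-15)/X) = 9*(15/X) = 135/X)
q(130) - 1*44834 = 135/130 - 1*44834 = 135*(1/130) - 44834 = 27/26 - 44834 = -1165657/26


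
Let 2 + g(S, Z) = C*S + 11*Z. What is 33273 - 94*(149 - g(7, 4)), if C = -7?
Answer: 18609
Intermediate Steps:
g(S, Z) = -2 - 7*S + 11*Z (g(S, Z) = -2 + (-7*S + 11*Z) = -2 - 7*S + 11*Z)
33273 - 94*(149 - g(7, 4)) = 33273 - 94*(149 - (-2 - 7*7 + 11*4)) = 33273 - 94*(149 - (-2 - 49 + 44)) = 33273 - 94*(149 - 1*(-7)) = 33273 - 94*(149 + 7) = 33273 - 94*156 = 33273 - 1*14664 = 33273 - 14664 = 18609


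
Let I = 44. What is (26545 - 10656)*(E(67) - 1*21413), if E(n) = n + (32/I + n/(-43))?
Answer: -160432043339/473 ≈ -3.3918e+8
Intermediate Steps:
E(n) = 8/11 + 42*n/43 (E(n) = n + (32/44 + n/(-43)) = n + (32*(1/44) + n*(-1/43)) = n + (8/11 - n/43) = 8/11 + 42*n/43)
(26545 - 10656)*(E(67) - 1*21413) = (26545 - 10656)*((8/11 + (42/43)*67) - 1*21413) = 15889*((8/11 + 2814/43) - 21413) = 15889*(31298/473 - 21413) = 15889*(-10097051/473) = -160432043339/473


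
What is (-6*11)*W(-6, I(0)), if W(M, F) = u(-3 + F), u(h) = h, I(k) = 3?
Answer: 0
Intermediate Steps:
W(M, F) = -3 + F
(-6*11)*W(-6, I(0)) = (-6*11)*(-3 + 3) = -66*0 = 0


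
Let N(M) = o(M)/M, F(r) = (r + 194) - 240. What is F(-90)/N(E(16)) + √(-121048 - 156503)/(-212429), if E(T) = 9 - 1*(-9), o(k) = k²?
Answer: -68/9 - 3*I*√30839/212429 ≈ -7.5556 - 0.00248*I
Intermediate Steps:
E(T) = 18 (E(T) = 9 + 9 = 18)
F(r) = -46 + r (F(r) = (194 + r) - 240 = -46 + r)
N(M) = M (N(M) = M²/M = M)
F(-90)/N(E(16)) + √(-121048 - 156503)/(-212429) = (-46 - 90)/18 + √(-121048 - 156503)/(-212429) = -136*1/18 + √(-277551)*(-1/212429) = -68/9 + (3*I*√30839)*(-1/212429) = -68/9 - 3*I*√30839/212429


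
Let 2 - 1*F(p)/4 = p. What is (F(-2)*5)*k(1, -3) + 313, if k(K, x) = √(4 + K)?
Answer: 313 + 80*√5 ≈ 491.89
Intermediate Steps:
F(p) = 8 - 4*p
(F(-2)*5)*k(1, -3) + 313 = ((8 - 4*(-2))*5)*√(4 + 1) + 313 = ((8 + 8)*5)*√5 + 313 = (16*5)*√5 + 313 = 80*√5 + 313 = 313 + 80*√5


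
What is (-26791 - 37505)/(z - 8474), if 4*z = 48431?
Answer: -1504/85 ≈ -17.694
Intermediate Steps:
z = 48431/4 (z = (¼)*48431 = 48431/4 ≈ 12108.)
(-26791 - 37505)/(z - 8474) = (-26791 - 37505)/(48431/4 - 8474) = -64296/14535/4 = -64296*4/14535 = -1504/85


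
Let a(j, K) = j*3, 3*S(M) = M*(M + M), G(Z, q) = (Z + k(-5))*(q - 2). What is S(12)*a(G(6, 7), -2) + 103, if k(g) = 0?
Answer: 8743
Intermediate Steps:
G(Z, q) = Z*(-2 + q) (G(Z, q) = (Z + 0)*(q - 2) = Z*(-2 + q))
S(M) = 2*M²/3 (S(M) = (M*(M + M))/3 = (M*(2*M))/3 = (2*M²)/3 = 2*M²/3)
a(j, K) = 3*j
S(12)*a(G(6, 7), -2) + 103 = ((⅔)*12²)*(3*(6*(-2 + 7))) + 103 = ((⅔)*144)*(3*(6*5)) + 103 = 96*(3*30) + 103 = 96*90 + 103 = 8640 + 103 = 8743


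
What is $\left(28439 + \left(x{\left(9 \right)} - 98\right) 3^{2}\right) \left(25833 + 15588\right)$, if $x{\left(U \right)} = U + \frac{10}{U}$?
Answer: $1145207808$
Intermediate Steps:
$\left(28439 + \left(x{\left(9 \right)} - 98\right) 3^{2}\right) \left(25833 + 15588\right) = \left(28439 + \left(\left(9 + \frac{10}{9}\right) - 98\right) 3^{2}\right) \left(25833 + 15588\right) = \left(28439 + \left(\left(9 + 10 \cdot \frac{1}{9}\right) - 98\right) 9\right) 41421 = \left(28439 + \left(\left(9 + \frac{10}{9}\right) - 98\right) 9\right) 41421 = \left(28439 + \left(\frac{91}{9} - 98\right) 9\right) 41421 = \left(28439 - 791\right) 41421 = 27648 \cdot 41421 = 1145207808$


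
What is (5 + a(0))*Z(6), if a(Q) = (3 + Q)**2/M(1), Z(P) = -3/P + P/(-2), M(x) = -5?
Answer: -56/5 ≈ -11.200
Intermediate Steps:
Z(P) = -3/P - P/2 (Z(P) = -3/P + P*(-1/2) = -3/P - P/2)
a(Q) = -(3 + Q)**2/5 (a(Q) = (3 + Q)**2/(-5) = (3 + Q)**2*(-1/5) = -(3 + Q)**2/5)
(5 + a(0))*Z(6) = (5 - (3 + 0)**2/5)*(-3/6 - 1/2*6) = (5 - 1/5*3**2)*(-3*1/6 - 3) = (5 - 1/5*9)*(-1/2 - 3) = (5 - 9/5)*(-7/2) = (16/5)*(-7/2) = -56/5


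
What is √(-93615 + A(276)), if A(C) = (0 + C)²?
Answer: I*√17439 ≈ 132.06*I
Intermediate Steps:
A(C) = C²
√(-93615 + A(276)) = √(-93615 + 276²) = √(-93615 + 76176) = √(-17439) = I*√17439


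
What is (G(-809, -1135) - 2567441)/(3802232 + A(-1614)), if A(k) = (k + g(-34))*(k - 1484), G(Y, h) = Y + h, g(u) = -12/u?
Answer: -8735909/29924456 ≈ -0.29193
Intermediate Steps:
A(k) = (-1484 + k)*(6/17 + k) (A(k) = (k - 12/(-34))*(k - 1484) = (k - 12*(-1/34))*(-1484 + k) = (k + 6/17)*(-1484 + k) = (6/17 + k)*(-1484 + k) = (-1484 + k)*(6/17 + k))
(G(-809, -1135) - 2567441)/(3802232 + A(-1614)) = ((-809 - 1135) - 2567441)/(3802232 + (-8904/17 + (-1614)**2 - 25222/17*(-1614))) = (-1944 - 2567441)/(3802232 + (-8904/17 + 2604996 + 40708308/17)) = -2569385/(3802232 + 84984336/17) = -2569385/149622280/17 = -2569385*17/149622280 = -8735909/29924456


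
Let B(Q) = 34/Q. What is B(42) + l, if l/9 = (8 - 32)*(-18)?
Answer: 81665/21 ≈ 3888.8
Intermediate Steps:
l = 3888 (l = 9*((8 - 32)*(-18)) = 9*(-24*(-18)) = 9*432 = 3888)
B(42) + l = 34/42 + 3888 = 34*(1/42) + 3888 = 17/21 + 3888 = 81665/21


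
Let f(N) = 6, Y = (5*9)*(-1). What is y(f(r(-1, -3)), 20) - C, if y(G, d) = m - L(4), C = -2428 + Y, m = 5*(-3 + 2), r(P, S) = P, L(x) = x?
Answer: 2464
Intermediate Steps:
Y = -45 (Y = 45*(-1) = -45)
m = -5 (m = 5*(-1) = -5)
C = -2473 (C = -2428 - 45 = -2473)
y(G, d) = -9 (y(G, d) = -5 - 1*4 = -5 - 4 = -9)
y(f(r(-1, -3)), 20) - C = -9 - 1*(-2473) = -9 + 2473 = 2464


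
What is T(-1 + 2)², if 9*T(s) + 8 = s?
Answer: 49/81 ≈ 0.60494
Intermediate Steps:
T(s) = -8/9 + s/9
T(-1 + 2)² = (-8/9 + (-1 + 2)/9)² = (-8/9 + (⅑)*1)² = (-8/9 + ⅑)² = (-7/9)² = 49/81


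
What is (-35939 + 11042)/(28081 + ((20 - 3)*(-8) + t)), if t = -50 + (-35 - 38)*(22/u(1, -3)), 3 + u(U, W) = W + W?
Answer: -224073/252661 ≈ -0.88685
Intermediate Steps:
u(U, W) = -3 + 2*W (u(U, W) = -3 + (W + W) = -3 + 2*W)
t = 1156/9 (t = -50 + (-35 - 38)*(22/(-3 + 2*(-3))) = -50 - 1606/(-3 - 6) = -50 - 1606/(-9) = -50 - 1606*(-1)/9 = -50 - 73*(-22/9) = -50 + 1606/9 = 1156/9 ≈ 128.44)
(-35939 + 11042)/(28081 + ((20 - 3)*(-8) + t)) = (-35939 + 11042)/(28081 + ((20 - 3)*(-8) + 1156/9)) = -24897/(28081 + (17*(-8) + 1156/9)) = -24897/(28081 + (-136 + 1156/9)) = -24897/(28081 - 68/9) = -24897/252661/9 = -24897*9/252661 = -224073/252661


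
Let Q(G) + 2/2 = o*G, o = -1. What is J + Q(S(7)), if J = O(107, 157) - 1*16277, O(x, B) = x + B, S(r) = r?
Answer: -16021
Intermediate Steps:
O(x, B) = B + x
Q(G) = -1 - G
J = -16013 (J = (157 + 107) - 1*16277 = 264 - 16277 = -16013)
J + Q(S(7)) = -16013 + (-1 - 1*7) = -16013 + (-1 - 7) = -16013 - 8 = -16021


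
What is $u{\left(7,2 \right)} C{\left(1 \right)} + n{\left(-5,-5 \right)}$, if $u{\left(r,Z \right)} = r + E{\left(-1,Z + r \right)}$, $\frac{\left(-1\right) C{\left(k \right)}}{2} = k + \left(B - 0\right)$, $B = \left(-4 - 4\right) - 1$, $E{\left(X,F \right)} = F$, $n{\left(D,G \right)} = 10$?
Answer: $266$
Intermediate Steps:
$B = -9$ ($B = -8 - 1 = -9$)
$C{\left(k \right)} = 18 - 2 k$ ($C{\left(k \right)} = - 2 \left(k - 9\right) = - 2 \left(-9 + k\right) = 18 - 2 k$)
$u{\left(r,Z \right)} = Z + 2 r$ ($u{\left(r,Z \right)} = r + \left(Z + r\right) = Z + 2 r$)
$u{\left(7,2 \right)} C{\left(1 \right)} + n{\left(-5,-5 \right)} = \left(2 + 2 \cdot 7\right) \left(18 - 2\right) + 10 = \left(2 + 14\right) \left(18 - 2\right) + 10 = 16 \cdot 16 + 10 = 256 + 10 = 266$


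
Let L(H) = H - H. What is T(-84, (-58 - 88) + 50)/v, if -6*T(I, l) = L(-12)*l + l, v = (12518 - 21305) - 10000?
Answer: -16/18787 ≈ -0.00085165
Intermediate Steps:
L(H) = 0
v = -18787 (v = -8787 - 10000 = -18787)
T(I, l) = -l/6 (T(I, l) = -(0*l + l)/6 = -(0 + l)/6 = -l/6)
T(-84, (-58 - 88) + 50)/v = -((-58 - 88) + 50)/6/(-18787) = -(-146 + 50)/6*(-1/18787) = -1/6*(-96)*(-1/18787) = 16*(-1/18787) = -16/18787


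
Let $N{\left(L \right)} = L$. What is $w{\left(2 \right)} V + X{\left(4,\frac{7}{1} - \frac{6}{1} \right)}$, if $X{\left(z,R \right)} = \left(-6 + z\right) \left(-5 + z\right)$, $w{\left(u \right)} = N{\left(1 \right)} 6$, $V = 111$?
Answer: $668$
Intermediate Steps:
$w{\left(u \right)} = 6$ ($w{\left(u \right)} = 1 \cdot 6 = 6$)
$w{\left(2 \right)} V + X{\left(4,\frac{7}{1} - \frac{6}{1} \right)} = 6 \cdot 111 + \left(30 + 4^{2} - 44\right) = 666 + \left(30 + 16 - 44\right) = 666 + 2 = 668$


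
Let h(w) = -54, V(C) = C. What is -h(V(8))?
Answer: 54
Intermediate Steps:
-h(V(8)) = -1*(-54) = 54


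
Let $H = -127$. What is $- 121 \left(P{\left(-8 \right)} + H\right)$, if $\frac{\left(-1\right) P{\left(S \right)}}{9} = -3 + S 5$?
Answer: $-31460$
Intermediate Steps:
$P{\left(S \right)} = 27 - 45 S$ ($P{\left(S \right)} = - 9 \left(-3 + S 5\right) = - 9 \left(-3 + 5 S\right) = 27 - 45 S$)
$- 121 \left(P{\left(-8 \right)} + H\right) = - 121 \left(\left(27 - -360\right) - 127\right) = - 121 \left(\left(27 + 360\right) - 127\right) = - 121 \left(387 - 127\right) = \left(-121\right) 260 = -31460$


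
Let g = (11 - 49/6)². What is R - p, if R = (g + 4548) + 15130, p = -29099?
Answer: 1756261/36 ≈ 48785.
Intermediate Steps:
g = 289/36 (g = (11 - 49*⅙)² = (11 - 49/6)² = (17/6)² = 289/36 ≈ 8.0278)
R = 708697/36 (R = (289/36 + 4548) + 15130 = 164017/36 + 15130 = 708697/36 ≈ 19686.)
R - p = 708697/36 - 1*(-29099) = 708697/36 + 29099 = 1756261/36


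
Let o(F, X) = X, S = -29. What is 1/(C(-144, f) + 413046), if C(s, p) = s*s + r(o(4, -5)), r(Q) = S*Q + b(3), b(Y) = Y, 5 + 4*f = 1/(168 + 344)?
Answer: 1/433930 ≈ 2.3045e-6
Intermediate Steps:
f = -2559/2048 (f = -5/4 + 1/(4*(168 + 344)) = -5/4 + (1/4)/512 = -5/4 + (1/4)*(1/512) = -5/4 + 1/2048 = -2559/2048 ≈ -1.2495)
r(Q) = 3 - 29*Q (r(Q) = -29*Q + 3 = 3 - 29*Q)
C(s, p) = 148 + s**2 (C(s, p) = s*s + (3 - 29*(-5)) = s**2 + (3 + 145) = s**2 + 148 = 148 + s**2)
1/(C(-144, f) + 413046) = 1/((148 + (-144)**2) + 413046) = 1/((148 + 20736) + 413046) = 1/(20884 + 413046) = 1/433930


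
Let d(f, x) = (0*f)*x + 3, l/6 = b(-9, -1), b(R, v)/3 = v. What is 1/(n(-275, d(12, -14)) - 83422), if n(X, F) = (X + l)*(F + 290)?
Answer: -1/169271 ≈ -5.9077e-6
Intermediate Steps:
b(R, v) = 3*v
l = -18 (l = 6*(3*(-1)) = 6*(-3) = -18)
d(f, x) = 3 (d(f, x) = 0*x + 3 = 0 + 3 = 3)
n(X, F) = (-18 + X)*(290 + F) (n(X, F) = (X - 18)*(F + 290) = (-18 + X)*(290 + F))
1/(n(-275, d(12, -14)) - 83422) = 1/((-5220 - 18*3 + 290*(-275) + 3*(-275)) - 83422) = 1/((-5220 - 54 - 79750 - 825) - 83422) = 1/(-85849 - 83422) = 1/(-169271) = -1/169271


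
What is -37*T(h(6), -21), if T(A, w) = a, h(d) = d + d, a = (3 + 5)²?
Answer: -2368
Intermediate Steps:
a = 64 (a = 8² = 64)
h(d) = 2*d
T(A, w) = 64
-37*T(h(6), -21) = -37*64 = -2368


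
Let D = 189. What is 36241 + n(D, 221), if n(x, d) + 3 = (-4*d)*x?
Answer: -130838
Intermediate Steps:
n(x, d) = -3 - 4*d*x (n(x, d) = -3 + (-4*d)*x = -3 - 4*d*x)
36241 + n(D, 221) = 36241 + (-3 - 4*221*189) = 36241 + (-3 - 167076) = 36241 - 167079 = -130838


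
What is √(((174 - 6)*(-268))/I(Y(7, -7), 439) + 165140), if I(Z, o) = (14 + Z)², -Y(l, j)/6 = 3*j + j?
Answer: 2*√341878271/91 ≈ 406.37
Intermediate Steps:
Y(l, j) = -24*j (Y(l, j) = -6*(3*j + j) = -24*j)
√(((174 - 6)*(-268))/I(Y(7, -7), 439) + 165140) = √(((174 - 6)*(-268))/((14 - 24*(-7))²) + 165140) = √((168*(-268))/((14 + 168)²) + 165140) = √(-45024/(182²) + 165140) = √(-45024/33124 + 165140) = √(-45024*1/33124 + 165140) = √(-1608/1183 + 165140) = √(195359012/1183) = 2*√341878271/91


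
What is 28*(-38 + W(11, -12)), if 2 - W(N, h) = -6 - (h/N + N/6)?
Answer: -27034/33 ≈ -819.21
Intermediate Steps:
W(N, h) = 8 + N/6 + h/N (W(N, h) = 2 - (-6 - (h/N + N/6)) = 2 - (-6 - (N/6 + h/N)) = 2 - (-6 + (-N/6 - h/N)) = 2 - (-6 - N/6 - h/N) = 2 + (6 + N/6 + h/N) = 8 + N/6 + h/N)
28*(-38 + W(11, -12)) = 28*(-38 + (8 + (⅙)*11 - 12/11)) = 28*(-38 + (8 + 11/6 - 12*1/11)) = 28*(-38 + (8 + 11/6 - 12/11)) = 28*(-38 + 577/66) = 28*(-1931/66) = -27034/33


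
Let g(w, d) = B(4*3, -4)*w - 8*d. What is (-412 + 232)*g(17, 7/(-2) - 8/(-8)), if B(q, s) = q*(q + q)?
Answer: -884880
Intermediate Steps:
B(q, s) = 2*q² (B(q, s) = q*(2*q) = 2*q²)
g(w, d) = -8*d + 288*w (g(w, d) = (2*(4*3)²)*w - 8*d = (2*12²)*w - 8*d = (2*144)*w - 8*d = 288*w - 8*d = -8*d + 288*w)
(-412 + 232)*g(17, 7/(-2) - 8/(-8)) = (-412 + 232)*(-8*(7/(-2) - 8/(-8)) + 288*17) = -180*(-8*(7*(-½) - 8*(-⅛)) + 4896) = -180*(-8*(-7/2 + 1) + 4896) = -180*(-8*(-5/2) + 4896) = -180*(20 + 4896) = -180*4916 = -884880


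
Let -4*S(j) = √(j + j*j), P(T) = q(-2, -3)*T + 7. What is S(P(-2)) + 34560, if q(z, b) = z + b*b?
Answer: 34560 - √42/4 ≈ 34558.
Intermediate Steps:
q(z, b) = z + b²
P(T) = 7 + 7*T (P(T) = (-2 + (-3)²)*T + 7 = (-2 + 9)*T + 7 = 7*T + 7 = 7 + 7*T)
S(j) = -√(j + j²)/4 (S(j) = -√(j + j*j)/4 = -√(j + j²)/4)
S(P(-2)) + 34560 = -√42/4 + 34560 = 34560 - √42/4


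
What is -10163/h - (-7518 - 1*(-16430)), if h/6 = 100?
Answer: -5357363/600 ≈ -8928.9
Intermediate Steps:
h = 600 (h = 6*100 = 600)
-10163/h - (-7518 - 1*(-16430)) = -10163/600 - (-7518 - 1*(-16430)) = -10163*1/600 - (-7518 + 16430) = -10163/600 - 1*8912 = -10163/600 - 8912 = -5357363/600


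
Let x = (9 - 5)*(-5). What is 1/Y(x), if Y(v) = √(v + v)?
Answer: -I*√10/20 ≈ -0.15811*I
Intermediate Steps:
x = -20 (x = 4*(-5) = -20)
Y(v) = √2*√v (Y(v) = √(2*v) = √2*√v)
1/Y(x) = 1/(√2*√(-20)) = 1/(√2*(2*I*√5)) = 1/(2*I*√10) = -I*√10/20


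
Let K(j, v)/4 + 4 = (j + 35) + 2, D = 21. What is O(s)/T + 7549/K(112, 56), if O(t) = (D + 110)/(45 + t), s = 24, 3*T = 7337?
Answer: 43930251/3375020 ≈ 13.016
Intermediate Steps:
T = 7337/3 (T = (⅓)*7337 = 7337/3 ≈ 2445.7)
O(t) = 131/(45 + t) (O(t) = (21 + 110)/(45 + t) = 131/(45 + t))
K(j, v) = 132 + 4*j (K(j, v) = -16 + 4*((j + 35) + 2) = -16 + 4*((35 + j) + 2) = -16 + 4*(37 + j) = -16 + (148 + 4*j) = 132 + 4*j)
O(s)/T + 7549/K(112, 56) = (131/(45 + 24))/(7337/3) + 7549/(132 + 4*112) = (131/69)*(3/7337) + 7549/(132 + 448) = (131*(1/69))*(3/7337) + 7549/580 = (131/69)*(3/7337) + 7549*(1/580) = 131/168751 + 7549/580 = 43930251/3375020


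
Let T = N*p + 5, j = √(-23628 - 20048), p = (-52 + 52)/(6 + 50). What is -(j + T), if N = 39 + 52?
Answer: -5 - 2*I*√10919 ≈ -5.0 - 208.99*I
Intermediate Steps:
p = 0 (p = 0/56 = 0*(1/56) = 0)
N = 91
j = 2*I*√10919 (j = √(-43676) = 2*I*√10919 ≈ 208.99*I)
T = 5 (T = 91*0 + 5 = 0 + 5 = 5)
-(j + T) = -(2*I*√10919 + 5) = -(5 + 2*I*√10919) = -5 - 2*I*√10919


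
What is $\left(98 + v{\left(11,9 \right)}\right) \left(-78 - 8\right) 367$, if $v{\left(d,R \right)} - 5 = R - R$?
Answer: $-3250886$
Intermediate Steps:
$v{\left(d,R \right)} = 5$ ($v{\left(d,R \right)} = 5 + \left(R - R\right) = 5 + 0 = 5$)
$\left(98 + v{\left(11,9 \right)}\right) \left(-78 - 8\right) 367 = \left(98 + 5\right) \left(-78 - 8\right) 367 = 103 \left(-86\right) 367 = \left(-8858\right) 367 = -3250886$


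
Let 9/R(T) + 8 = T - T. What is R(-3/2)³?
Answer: -729/512 ≈ -1.4238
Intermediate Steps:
R(T) = -9/8 (R(T) = 9/(-8 + (T - T)) = 9/(-8 + 0) = 9/(-8) = 9*(-⅛) = -9/8)
R(-3/2)³ = (-9/8)³ = -729/512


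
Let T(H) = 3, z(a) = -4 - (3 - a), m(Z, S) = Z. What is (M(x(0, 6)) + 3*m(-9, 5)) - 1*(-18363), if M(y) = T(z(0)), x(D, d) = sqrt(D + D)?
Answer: 18339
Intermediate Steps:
z(a) = -7 + a (z(a) = -4 + (-3 + a) = -7 + a)
x(D, d) = sqrt(2)*sqrt(D) (x(D, d) = sqrt(2*D) = sqrt(2)*sqrt(D))
M(y) = 3
(M(x(0, 6)) + 3*m(-9, 5)) - 1*(-18363) = (3 + 3*(-9)) - 1*(-18363) = (3 - 27) + 18363 = -24 + 18363 = 18339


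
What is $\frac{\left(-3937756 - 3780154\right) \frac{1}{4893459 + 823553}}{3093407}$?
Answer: $- \frac{3858955}{8842522469942} \approx -4.3641 \cdot 10^{-7}$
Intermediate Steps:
$\frac{\left(-3937756 - 3780154\right) \frac{1}{4893459 + 823553}}{3093407} = - \frac{7717910}{5717012} \cdot \frac{1}{3093407} = \left(-7717910\right) \frac{1}{5717012} \cdot \frac{1}{3093407} = \left(- \frac{3858955}{2858506}\right) \frac{1}{3093407} = - \frac{3858955}{8842522469942}$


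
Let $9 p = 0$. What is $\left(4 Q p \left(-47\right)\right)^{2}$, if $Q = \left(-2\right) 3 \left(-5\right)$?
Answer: $0$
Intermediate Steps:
$p = 0$ ($p = \frac{1}{9} \cdot 0 = 0$)
$Q = 30$ ($Q = \left(-6\right) \left(-5\right) = 30$)
$\left(4 Q p \left(-47\right)\right)^{2} = \left(4 \cdot 30 \cdot 0 \left(-47\right)\right)^{2} = \left(120 \cdot 0 \left(-47\right)\right)^{2} = \left(0 \left(-47\right)\right)^{2} = 0^{2} = 0$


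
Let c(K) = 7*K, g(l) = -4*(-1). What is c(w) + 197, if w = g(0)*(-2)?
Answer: 141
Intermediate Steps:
g(l) = 4
w = -8 (w = 4*(-2) = -8)
c(w) + 197 = 7*(-8) + 197 = -56 + 197 = 141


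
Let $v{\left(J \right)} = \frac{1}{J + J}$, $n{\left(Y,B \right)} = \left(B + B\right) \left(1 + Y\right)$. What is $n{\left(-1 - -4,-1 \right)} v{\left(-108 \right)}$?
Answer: $\frac{1}{27} \approx 0.037037$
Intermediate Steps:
$n{\left(Y,B \right)} = 2 B \left(1 + Y\right)$
$v{\left(J \right)} = \frac{1}{2 J}$
$n{\left(-1 - -4,-1 \right)} v{\left(-108 \right)} = 2 \left(-1\right) \left(1 - -3\right) \frac{1}{2 \left(-108\right)} = 2 \left(-1\right) \left(1 + \left(-1 + 4\right)\right) \frac{1}{2} \left(- \frac{1}{108}\right) = 2 \left(-1\right) \left(1 + 3\right) \left(- \frac{1}{216}\right) = 2 \left(-1\right) 4 \left(- \frac{1}{216}\right) = \left(-8\right) \left(- \frac{1}{216}\right) = \frac{1}{27}$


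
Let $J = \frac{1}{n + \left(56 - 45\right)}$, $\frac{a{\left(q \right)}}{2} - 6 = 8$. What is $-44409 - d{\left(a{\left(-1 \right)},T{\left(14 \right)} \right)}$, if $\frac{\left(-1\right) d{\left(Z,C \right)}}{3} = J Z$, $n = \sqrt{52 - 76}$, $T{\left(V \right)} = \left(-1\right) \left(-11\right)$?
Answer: $\frac{3 \left(- 29606 \sqrt{6} + 162805 i\right)}{- 11 i + 2 \sqrt{6}} \approx -44403.0 - 2.838 i$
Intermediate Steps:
$T{\left(V \right)} = 11$
$a{\left(q \right)} = 28$ ($a{\left(q \right)} = 12 + 2 \cdot 8 = 12 + 16 = 28$)
$n = 2 i \sqrt{6}$ ($n = \sqrt{-24} = 2 i \sqrt{6} \approx 4.899 i$)
$J = \frac{1}{11 + 2 i \sqrt{6}}$ ($J = \frac{1}{2 i \sqrt{6} + \left(56 - 45\right)} = \frac{1}{2 i \sqrt{6} + 11} = \frac{1}{11 + 2 i \sqrt{6}} \approx 0.075862 - 0.033786 i$)
$d{\left(Z,C \right)} = - 3 Z \left(\frac{11}{145} - \frac{2 i \sqrt{6}}{145}\right)$ ($d{\left(Z,C \right)} = - 3 \left(\frac{11}{145} - \frac{2 i \sqrt{6}}{145}\right) Z = - 3 Z \left(\frac{11}{145} - \frac{2 i \sqrt{6}}{145}\right)$)
$-44409 - d{\left(a{\left(-1 \right)},T{\left(14 \right)} \right)} = -44409 - \left(\left(- \frac{33}{145}\right) 28 + \frac{6}{145} i 28 \sqrt{6}\right) = -44409 - \left(- \frac{924}{145} + \frac{168 i \sqrt{6}}{145}\right) = -44409 + \left(\frac{924}{145} - \frac{168 i \sqrt{6}}{145}\right) = - \frac{6438381}{145} - \frac{168 i \sqrt{6}}{145}$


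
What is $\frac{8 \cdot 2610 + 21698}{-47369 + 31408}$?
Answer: $- \frac{42578}{15961} \approx -2.6676$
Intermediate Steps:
$\frac{8 \cdot 2610 + 21698}{-47369 + 31408} = \frac{20880 + 21698}{-15961} = 42578 \left(- \frac{1}{15961}\right) = - \frac{42578}{15961}$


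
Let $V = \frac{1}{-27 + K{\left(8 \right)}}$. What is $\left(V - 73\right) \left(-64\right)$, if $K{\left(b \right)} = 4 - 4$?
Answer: $\frac{126208}{27} \approx 4674.4$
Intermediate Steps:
$K{\left(b \right)} = 0$ ($K{\left(b \right)} = 4 - 4 = 0$)
$V = - \frac{1}{27}$ ($V = \frac{1}{-27 + 0} = \frac{1}{-27} = - \frac{1}{27} \approx -0.037037$)
$\left(V - 73\right) \left(-64\right) = \left(- \frac{1}{27} - 73\right) \left(-64\right) = \left(- \frac{1972}{27}\right) \left(-64\right) = \frac{126208}{27}$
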